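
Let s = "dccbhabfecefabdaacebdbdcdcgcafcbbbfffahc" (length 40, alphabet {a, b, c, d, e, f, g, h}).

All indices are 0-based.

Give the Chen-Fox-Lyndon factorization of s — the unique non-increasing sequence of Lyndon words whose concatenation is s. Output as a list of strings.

emit factor 1: 'd' (i=0, period=1)
emit factor 2: 'c' (i=1, period=1)
emit factor 3: 'c' (i=2, period=1)
emit factor 4: 'bh' (i=3, period=2)
emit factor 5: 'abfecef' (i=5, period=7)
emit factor 6: 'abd' (i=12, period=3)
emit factor 7: 'aacebdbdcdcgcafcbbbfffahc' (i=15, period=25)

["d", "c", "c", "bh", "abfecef", "abd", "aacebdbdcdcgcafcbbbfffahc"]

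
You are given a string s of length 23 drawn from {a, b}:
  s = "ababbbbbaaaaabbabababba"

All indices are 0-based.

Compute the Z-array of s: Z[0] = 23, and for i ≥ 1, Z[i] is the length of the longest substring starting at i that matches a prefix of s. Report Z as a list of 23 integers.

Z[0]=23
i=1: fresh scan; Z[1]=0
i=2: fresh scan; Z[2]=2 extend→box=[2,4)
i=3: min(r-i=1, Z[1]=0)=0; Z[3]=0
i=4: fresh scan; Z[4]=0
i=5: fresh scan; Z[5]=0
i=6: fresh scan; Z[6]=0
i=7: fresh scan; Z[7]=0
i=8: fresh scan; Z[8]=1 extend→box=[8,9)
i=9: fresh scan; Z[9]=1 extend→box=[9,10)
i=10: fresh scan; Z[10]=1 extend→box=[10,11)
i=11: fresh scan; Z[11]=1 extend→box=[11,12)
i=12: fresh scan; Z[12]=2 extend→box=[12,14)
i=13: min(r-i=1, Z[1]=0)=0; Z[13]=0
i=14: fresh scan; Z[14]=0
i=15: fresh scan; Z[15]=4 extend→box=[15,19)
i=16: min(r-i=3, Z[1]=0)=0; Z[16]=0
i=17: min(r-i=2, Z[2]=2)=2; Z[17]=5 extend→box=[17,22)
i=18: min(r-i=4, Z[1]=0)=0; Z[18]=0
i=19: min(r-i=3, Z[2]=2)=2; Z[19]=2
i=20: min(r-i=2, Z[3]=0)=0; Z[20]=0
i=21: min(r-i=1, Z[4]=0)=0; Z[21]=0
i=22: fresh scan; Z[22]=1 extend→box=[22,23)

[23, 0, 2, 0, 0, 0, 0, 0, 1, 1, 1, 1, 2, 0, 0, 4, 0, 5, 0, 2, 0, 0, 1]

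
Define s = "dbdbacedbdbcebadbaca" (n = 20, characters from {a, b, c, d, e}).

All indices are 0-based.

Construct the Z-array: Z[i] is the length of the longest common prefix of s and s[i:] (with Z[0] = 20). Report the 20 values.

Z[0]=20
i=1: fresh scan; Z[1]=0
i=2: fresh scan; Z[2]=2 scan→box=[2,4)
i=3: min(r-i=1, Z[1]=0)=0; Z[3]=0
i=4: fresh scan; Z[4]=0
i=5: fresh scan; Z[5]=0
i=6: fresh scan; Z[6]=0
i=7: fresh scan; Z[7]=4 scan→box=[7,11)
i=8: min(r-i=3, Z[1]=0)=0; Z[8]=0
i=9: min(r-i=2, Z[2]=2)=2; Z[9]=2
i=10: min(r-i=1, Z[3]=0)=0; Z[10]=0
i=11: fresh scan; Z[11]=0
i=12: fresh scan; Z[12]=0
i=13: fresh scan; Z[13]=0
i=14: fresh scan; Z[14]=0
i=15: fresh scan; Z[15]=2 scan→box=[15,17)
i=16: min(r-i=1, Z[1]=0)=0; Z[16]=0
i=17: fresh scan; Z[17]=0
i=18: fresh scan; Z[18]=0
i=19: fresh scan; Z[19]=0

[20, 0, 2, 0, 0, 0, 0, 4, 0, 2, 0, 0, 0, 0, 0, 2, 0, 0, 0, 0]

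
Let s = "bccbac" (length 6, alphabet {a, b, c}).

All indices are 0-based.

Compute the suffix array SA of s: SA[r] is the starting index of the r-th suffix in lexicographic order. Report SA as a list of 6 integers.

[4, 3, 0, 5, 2, 1]

rank | idx | suffix
   0 |   4 | ac
   1 |   3 | bac
   2 |   0 | bccbac
   3 |   5 | c
   4 |   2 | cbac
   5 |   1 | ccbac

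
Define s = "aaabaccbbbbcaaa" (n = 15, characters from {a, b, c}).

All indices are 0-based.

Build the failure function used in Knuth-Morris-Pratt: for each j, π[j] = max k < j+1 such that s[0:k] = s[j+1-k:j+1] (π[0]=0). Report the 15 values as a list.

π[0] = 0
j=1 s[j]='a': π[1]=1 (border 'a')
j=2 s[j]='a': π[2]=2 (border 'aa')
j=3 s[j]='b': k: 2→1→0; π[3]=0 (border '')
j=4 s[j]='a': π[4]=1 (border 'a')
j=5 s[j]='c': k: 1→0; π[5]=0 (border '')
j=6 s[j]='c': π[6]=0 (border '')
j=7 s[j]='b': π[7]=0 (border '')
j=8 s[j]='b': π[8]=0 (border '')
j=9 s[j]='b': π[9]=0 (border '')
j=10 s[j]='b': π[10]=0 (border '')
j=11 s[j]='c': π[11]=0 (border '')
j=12 s[j]='a': π[12]=1 (border 'a')
j=13 s[j]='a': π[13]=2 (border 'aa')
j=14 s[j]='a': π[14]=3 (border 'aaa')

[0, 1, 2, 0, 1, 0, 0, 0, 0, 0, 0, 0, 1, 2, 3]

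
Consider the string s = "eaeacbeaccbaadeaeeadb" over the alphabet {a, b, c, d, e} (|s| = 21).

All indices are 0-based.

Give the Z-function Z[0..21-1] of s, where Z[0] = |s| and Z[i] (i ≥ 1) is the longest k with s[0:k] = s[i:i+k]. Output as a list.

Z[0]=21
i=1: i≥r, start 0; Z[1]=0
i=2: i≥r, start 0; Z[2]=2 grow→box=[2,4)
i=3: min(r-i=1, Z[1]=0)=0; Z[3]=0
i=4: i≥r, start 0; Z[4]=0
i=5: i≥r, start 0; Z[5]=0
i=6: i≥r, start 0; Z[6]=2 grow→box=[6,8)
i=7: min(r-i=1, Z[1]=0)=0; Z[7]=0
i=8: i≥r, start 0; Z[8]=0
i=9: i≥r, start 0; Z[9]=0
i=10: i≥r, start 0; Z[10]=0
i=11: i≥r, start 0; Z[11]=0
i=12: i≥r, start 0; Z[12]=0
i=13: i≥r, start 0; Z[13]=0
i=14: i≥r, start 0; Z[14]=3 grow→box=[14,17)
i=15: min(r-i=2, Z[1]=0)=0; Z[15]=0
i=16: min(r-i=1, Z[2]=2)=1; Z[16]=1
i=17: i≥r, start 0; Z[17]=2 grow→box=[17,19)
i=18: min(r-i=1, Z[1]=0)=0; Z[18]=0
i=19: i≥r, start 0; Z[19]=0
i=20: i≥r, start 0; Z[20]=0

[21, 0, 2, 0, 0, 0, 2, 0, 0, 0, 0, 0, 0, 0, 3, 0, 1, 2, 0, 0, 0]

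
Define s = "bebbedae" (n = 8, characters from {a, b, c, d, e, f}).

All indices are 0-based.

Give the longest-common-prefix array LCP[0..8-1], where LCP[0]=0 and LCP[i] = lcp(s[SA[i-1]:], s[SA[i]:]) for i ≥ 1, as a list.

[0, 0, 1, 2, 0, 0, 1, 1]

sorted suffixes:
  #0 SA[0]=6  'ae'
  #1 SA[1]=2  'bbedae'
  #2 SA[2]=0  'bebbedae'
  #3 SA[3]=3  'bedae'
  #4 SA[4]=5  'dae'
  #5 SA[5]=7  'e'
  #6 SA[6]=1  'ebbedae'
  #7 SA[7]=4  'edae'

SA = [6, 2, 0, 3, 5, 7, 1, 4]
i: (SA[i-1],SA[i]) lcp shared
  1: (6,2) 0 ''
  2: (2,0) 1 'b'
  3: (0,3) 2 'be'
  4: (3,5) 0 ''
  5: (5,7) 0 ''
  6: (7,1) 1 'e'
  7: (1,4) 1 'e'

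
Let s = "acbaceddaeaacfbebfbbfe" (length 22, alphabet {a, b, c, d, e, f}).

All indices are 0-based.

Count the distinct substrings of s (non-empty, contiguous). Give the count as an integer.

rank→(start, suffix):
  0 → (10, 'aacfbebfbbfe')
  1 → (0, 'acbaceddaeaacfbebfbbfe')
  2 → (3, 'aceddaeaacfbebfbbfe')
  3 → (11, 'acfbebfbbfe')
  4 → (8, 'aeaacfbebfbbfe')
  5 → (2, 'baceddaeaacfbebfbbfe')
  6 → (18, 'bbfe')
  7 → (14, 'bebfbbfe')
  8 → (16, 'bfbbfe')
  9 → (19, 'bfe')
  10 → (1, 'cbaceddaeaacfbebfbbfe')
  11 → (4, 'ceddaeaacfbebfbbfe')
  12 → (12, 'cfbebfbbfe')
  13 → (7, 'daeaacfbebfbbfe')
  14 → (6, 'ddaeaacfbebfbbfe')
  15 → (21, 'e')
  16 → (9, 'eaacfbebfbbfe')
  17 → (15, 'ebfbbfe')
  18 → (5, 'eddaeaacfbebfbbfe')
  19 → (17, 'fbbfe')
  20 → (13, 'fbebfbbfe')
  21 → (20, 'fe')

SA = [10, 0, 3, 11, 8, 2, 18, 14, 16, 19, 1, 4, 12, 7, 6, 21, 9, 15, 5, 17, 13, 20]
rank  pair      lcp
   1  s[10:],s[0:]  1  'a'
   2  s[0:],s[3:]  2  'ac'
   3  s[3:],s[11:]  2  'ac'
   4  s[11:],s[8:]  1  'a'
   5  s[8:],s[2:]  0  ''
   6  s[2:],s[18:]  1  'b'
   7  s[18:],s[14:]  1  'b'
   8  s[14:],s[16:]  1  'b'
   9  s[16:],s[19:]  2  'bf'
  10  s[19:],s[1:]  0  ''
  11  s[1:],s[4:]  1  'c'
  12  s[4:],s[12:]  1  'c'
  13  s[12:],s[7:]  0  ''
  14  s[7:],s[6:]  1  'd'
  15  s[6:],s[21:]  0  ''
  16  s[21:],s[9:]  1  'e'
  17  s[9:],s[15:]  1  'e'
  18  s[15:],s[5:]  1  'e'
  19  s[5:],s[17:]  0  ''
  20  s[17:],s[13:]  2  'fb'
  21  s[13:],s[20:]  1  'f'

n(n+1)/2 = 22·23/2 = 253
Σ LCP = 0 + 1 + 2 + 2 + 1 + 0 + 1 + 1 + 1 + 2 + 0 + 1 + 1 + 0 + 1 + 0 + 1 + 1 + 1 + 0 + 2 + 1 = 20
distinct = 253 − 20 = 233

233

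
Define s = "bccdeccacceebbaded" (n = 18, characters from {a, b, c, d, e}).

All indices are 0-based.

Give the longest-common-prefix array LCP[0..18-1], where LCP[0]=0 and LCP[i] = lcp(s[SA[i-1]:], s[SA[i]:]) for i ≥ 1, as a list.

[0, 1, 0, 1, 1, 0, 1, 2, 2, 1, 1, 0, 1, 2, 0, 1, 1, 1]

rank→(start, suffix):
  0 → (7, 'acceebbaded')
  1 → (14, 'aded')
  2 → (13, 'baded')
  3 → (12, 'bbaded')
  4 → (0, 'bccdeccacceebbaded')
  5 → (6, 'cacceebbaded')
  6 → (5, 'ccacceebbaded')
  7 → (1, 'ccdeccacceebbaded')
  8 → (8, 'cceebbaded')
  9 → (2, 'cdeccacceebbaded')
  10 → (9, 'ceebbaded')
  11 → (17, 'd')
  12 → (3, 'deccacceebbaded')
  13 → (15, 'ded')
  14 → (11, 'ebbaded')
  15 → (4, 'eccacceebbaded')
  16 → (16, 'ed')
  17 → (10, 'eebbaded')

SA = [7, 14, 13, 12, 0, 6, 5, 1, 8, 2, 9, 17, 3, 15, 11, 4, 16, 10]
[i] adj suffixes → lcp
  [1] 7/14 → 1 ('a')
  [2] 14/13 → 0 ('')
  [3] 13/12 → 1 ('b')
  [4] 12/0 → 1 ('b')
  [5] 0/6 → 0 ('')
  [6] 6/5 → 1 ('c')
  [7] 5/1 → 2 ('cc')
  [8] 1/8 → 2 ('cc')
  [9] 8/2 → 1 ('c')
  [10] 2/9 → 1 ('c')
  [11] 9/17 → 0 ('')
  [12] 17/3 → 1 ('d')
  [13] 3/15 → 2 ('de')
  [14] 15/11 → 0 ('')
  [15] 11/4 → 1 ('e')
  [16] 4/16 → 1 ('e')
  [17] 16/10 → 1 ('e')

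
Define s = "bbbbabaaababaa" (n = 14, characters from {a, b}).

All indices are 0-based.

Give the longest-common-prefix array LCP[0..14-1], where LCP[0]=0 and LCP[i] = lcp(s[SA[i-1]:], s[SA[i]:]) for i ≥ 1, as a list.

sorted suffixes:
  #0 SA[0]=13  'a'
  #1 SA[1]=12  'aa'
  #2 SA[2]=6  'aaababaa'
  #3 SA[3]=7  'aababaa'
  #4 SA[4]=10  'abaa'
  #5 SA[5]=4  'abaaababaa'
  #6 SA[6]=8  'ababaa'
  #7 SA[7]=11  'baa'
  #8 SA[8]=5  'baaababaa'
  #9 SA[9]=9  'babaa'
  #10 SA[10]=3  'babaaababaa'
  #11 SA[11]=2  'bbabaaababaa'
  #12 SA[12]=1  'bbbabaaababaa'
  #13 SA[13]=0  'bbbbabaaababaa'

SA = [13, 12, 6, 7, 10, 4, 8, 11, 5, 9, 3, 2, 1, 0]
[i] adj suffixes → lcp
  [1] 13/12 → 1 ('a')
  [2] 12/6 → 2 ('aa')
  [3] 6/7 → 2 ('aa')
  [4] 7/10 → 1 ('a')
  [5] 10/4 → 4 ('abaa')
  [6] 4/8 → 3 ('aba')
  [7] 8/11 → 0 ('')
  [8] 11/5 → 3 ('baa')
  [9] 5/9 → 2 ('ba')
  [10] 9/3 → 5 ('babaa')
  [11] 3/2 → 1 ('b')
  [12] 2/1 → 2 ('bb')
  [13] 1/0 → 3 ('bbb')

[0, 1, 2, 2, 1, 4, 3, 0, 3, 2, 5, 1, 2, 3]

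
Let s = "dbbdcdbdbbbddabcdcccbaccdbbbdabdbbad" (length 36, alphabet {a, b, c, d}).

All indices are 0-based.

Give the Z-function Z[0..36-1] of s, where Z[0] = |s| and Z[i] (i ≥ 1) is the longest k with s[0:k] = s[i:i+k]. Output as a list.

Z[0]=36
i=1: fresh scan; Z[1]=0
i=2: fresh scan; Z[2]=0
i=3: fresh scan; Z[3]=1 grow→box=[3,4)
i=4: fresh scan; Z[4]=0
i=5: fresh scan; Z[5]=2 grow→box=[5,7)
i=6: min(r-i=1, Z[1]=0)=0; Z[6]=0
i=7: fresh scan; Z[7]=3 grow→box=[7,10)
i=8: min(r-i=2, Z[1]=0)=0; Z[8]=0
i=9: min(r-i=1, Z[2]=0)=0; Z[9]=0
i=10: fresh scan; Z[10]=0
i=11: fresh scan; Z[11]=1 grow→box=[11,12)
i=12: fresh scan; Z[12]=1 grow→box=[12,13)
i=13: fresh scan; Z[13]=0
i=14: fresh scan; Z[14]=0
i=15: fresh scan; Z[15]=0
i=16: fresh scan; Z[16]=1 grow→box=[16,17)
i=17: fresh scan; Z[17]=0
i=18: fresh scan; Z[18]=0
i=19: fresh scan; Z[19]=0
i=20: fresh scan; Z[20]=0
i=21: fresh scan; Z[21]=0
i=22: fresh scan; Z[22]=0
i=23: fresh scan; Z[23]=0
i=24: fresh scan; Z[24]=3 grow→box=[24,27)
i=25: min(r-i=2, Z[1]=0)=0; Z[25]=0
i=26: min(r-i=1, Z[2]=0)=0; Z[26]=0
i=27: fresh scan; Z[27]=0
i=28: fresh scan; Z[28]=1 grow→box=[28,29)
i=29: fresh scan; Z[29]=0
i=30: fresh scan; Z[30]=0
i=31: fresh scan; Z[31]=3 grow→box=[31,34)
i=32: min(r-i=2, Z[1]=0)=0; Z[32]=0
i=33: min(r-i=1, Z[2]=0)=0; Z[33]=0
i=34: fresh scan; Z[34]=0
i=35: fresh scan; Z[35]=1 grow→box=[35,36)

[36, 0, 0, 1, 0, 2, 0, 3, 0, 0, 0, 1, 1, 0, 0, 0, 1, 0, 0, 0, 0, 0, 0, 0, 3, 0, 0, 0, 1, 0, 0, 3, 0, 0, 0, 1]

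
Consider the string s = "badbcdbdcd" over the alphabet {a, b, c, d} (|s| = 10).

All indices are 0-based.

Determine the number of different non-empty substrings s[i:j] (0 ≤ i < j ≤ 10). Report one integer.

rank | idx | suffix
   0 |   1 | adbcdbdcd
   1 |   0 | badbcdbdcd
   2 |   3 | bcdbdcd
   3 |   6 | bdcd
   4 |   8 | cd
   5 |   4 | cdbdcd
   6 |   9 | d
   7 |   2 | dbcdbdcd
   8 |   5 | dbdcd
   9 |   7 | dcd

SA = [1, 0, 3, 6, 8, 4, 9, 2, 5, 7]
i: (SA[i-1],SA[i]) lcp shared
  1: (1,0) 0 ''
  2: (0,3) 1 'b'
  3: (3,6) 1 'b'
  4: (6,8) 0 ''
  5: (8,4) 2 'cd'
  6: (4,9) 0 ''
  7: (9,2) 1 'd'
  8: (2,5) 2 'db'
  9: (5,7) 1 'd'

n(n+1)/2 = 10·11/2 = 55
Σ LCP = 0 + 0 + 1 + 1 + 0 + 2 + 0 + 1 + 2 + 1 = 8
distinct = 55 − 8 = 47

47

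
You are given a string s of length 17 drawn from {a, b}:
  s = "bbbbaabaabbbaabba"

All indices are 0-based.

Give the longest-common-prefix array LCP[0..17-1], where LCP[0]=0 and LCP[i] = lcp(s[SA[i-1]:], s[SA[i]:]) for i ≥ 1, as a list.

[0, 1, 3, 4, 1, 2, 3, 0, 2, 4, 5, 1, 3, 5, 2, 6, 3]

sorted suffixes:
  #0 SA[0]=16  'a'
  #1 SA[1]=4  'aabaabbbaabba'
  #2 SA[2]=12  'aabba'
  #3 SA[3]=7  'aabbbaabba'
  #4 SA[4]=5  'abaabbbaabba'
  #5 SA[5]=13  'abba'
  #6 SA[6]=8  'abbbaabba'
  #7 SA[7]=15  'ba'
  #8 SA[8]=3  'baabaabbbaabba'
  #9 SA[9]=11  'baabba'
  #10 SA[10]=6  'baabbbaabba'
  #11 SA[11]=14  'bba'
  #12 SA[12]=2  'bbaabaabbbaabba'
  #13 SA[13]=10  'bbaabba'
  #14 SA[14]=1  'bbbaabaabbbaabba'
  #15 SA[15]=9  'bbbaabba'
  #16 SA[16]=0  'bbbbaabaabbbaabba'

SA = [16, 4, 12, 7, 5, 13, 8, 15, 3, 11, 6, 14, 2, 10, 1, 9, 0]
rank  pair      lcp
   1  s[16:],s[4:]  1  'a'
   2  s[4:],s[12:]  3  'aab'
   3  s[12:],s[7:]  4  'aabb'
   4  s[7:],s[5:]  1  'a'
   5  s[5:],s[13:]  2  'ab'
   6  s[13:],s[8:]  3  'abb'
   7  s[8:],s[15:]  0  ''
   8  s[15:],s[3:]  2  'ba'
   9  s[3:],s[11:]  4  'baab'
  10  s[11:],s[6:]  5  'baabb'
  11  s[6:],s[14:]  1  'b'
  12  s[14:],s[2:]  3  'bba'
  13  s[2:],s[10:]  5  'bbaab'
  14  s[10:],s[1:]  2  'bb'
  15  s[1:],s[9:]  6  'bbbaab'
  16  s[9:],s[0:]  3  'bbb'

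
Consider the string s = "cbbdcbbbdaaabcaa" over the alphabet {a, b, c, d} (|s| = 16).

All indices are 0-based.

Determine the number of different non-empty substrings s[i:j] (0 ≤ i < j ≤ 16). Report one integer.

116

rank→(start, suffix):
  0 → (15, 'a')
  1 → (14, 'aa')
  2 → (9, 'aaabcaa')
  3 → (10, 'aabcaa')
  4 → (11, 'abcaa')
  5 → (5, 'bbbdaaabcaa')
  6 → (6, 'bbdaaabcaa')
  7 → (1, 'bbdcbbbdaaabcaa')
  8 → (12, 'bcaa')
  9 → (7, 'bdaaabcaa')
  10 → (2, 'bdcbbbdaaabcaa')
  11 → (13, 'caa')
  12 → (4, 'cbbbdaaabcaa')
  13 → (0, 'cbbdcbbbdaaabcaa')
  14 → (8, 'daaabcaa')
  15 → (3, 'dcbbbdaaabcaa')

SA = [15, 14, 9, 10, 11, 5, 6, 1, 12, 7, 2, 13, 4, 0, 8, 3]
[i] adj suffixes → lcp
  [1] 15/14 → 1 ('a')
  [2] 14/9 → 2 ('aa')
  [3] 9/10 → 2 ('aa')
  [4] 10/11 → 1 ('a')
  [5] 11/5 → 0 ('')
  [6] 5/6 → 2 ('bb')
  [7] 6/1 → 3 ('bbd')
  [8] 1/12 → 1 ('b')
  [9] 12/7 → 1 ('b')
  [10] 7/2 → 2 ('bd')
  [11] 2/13 → 0 ('')
  [12] 13/4 → 1 ('c')
  [13] 4/0 → 3 ('cbb')
  [14] 0/8 → 0 ('')
  [15] 8/3 → 1 ('d')

n(n+1)/2 = 16·17/2 = 136
Σ LCP = 0 + 1 + 2 + 2 + 1 + 0 + 2 + 3 + 1 + 1 + 2 + 0 + 1 + 3 + 0 + 1 = 20
distinct = 136 − 20 = 116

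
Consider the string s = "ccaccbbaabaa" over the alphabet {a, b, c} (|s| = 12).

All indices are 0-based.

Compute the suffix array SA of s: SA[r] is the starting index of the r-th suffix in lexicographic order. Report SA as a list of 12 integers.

rank→(start, suffix):
  0 → (11, 'a')
  1 → (10, 'aa')
  2 → (7, 'aabaa')
  3 → (8, 'abaa')
  4 → (2, 'accbbaabaa')
  5 → (9, 'baa')
  6 → (6, 'baabaa')
  7 → (5, 'bbaabaa')
  8 → (1, 'caccbbaabaa')
  9 → (4, 'cbbaabaa')
  10 → (0, 'ccaccbbaabaa')
  11 → (3, 'ccbbaabaa')

[11, 10, 7, 8, 2, 9, 6, 5, 1, 4, 0, 3]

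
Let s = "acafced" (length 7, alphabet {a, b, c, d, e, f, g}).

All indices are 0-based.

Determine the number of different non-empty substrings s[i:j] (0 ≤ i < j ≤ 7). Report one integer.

26

sorted suffixes:
  #0 SA[0]=0  'acafced'
  #1 SA[1]=2  'afced'
  #2 SA[2]=1  'cafced'
  #3 SA[3]=4  'ced'
  #4 SA[4]=6  'd'
  #5 SA[5]=5  'ed'
  #6 SA[6]=3  'fced'

SA = [0, 2, 1, 4, 6, 5, 3]
i: (SA[i-1],SA[i]) lcp shared
  1: (0,2) 1 'a'
  2: (2,1) 0 ''
  3: (1,4) 1 'c'
  4: (4,6) 0 ''
  5: (6,5) 0 ''
  6: (5,3) 0 ''

n(n+1)/2 = 7·8/2 = 28
Σ LCP = 0 + 1 + 0 + 1 + 0 + 0 + 0 = 2
distinct = 28 − 2 = 26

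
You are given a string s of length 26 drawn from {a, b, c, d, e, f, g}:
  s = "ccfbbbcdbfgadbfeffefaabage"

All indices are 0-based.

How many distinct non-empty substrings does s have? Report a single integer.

rank→(start, suffix):
  0 → (20, 'aabage')
  1 → (21, 'abage')
  2 → (11, 'adbfeffefaabage')
  3 → (23, 'age')
  4 → (22, 'bage')
  5 → (3, 'bbbcdbfgadbfeffefaabage')
  6 → (4, 'bbcdbfgadbfeffefaabage')
  7 → (5, 'bcdbfgadbfeffefaabage')
  8 → (13, 'bfeffefaabage')
  9 → (8, 'bfgadbfeffefaabage')
  10 → (0, 'ccfbbbcdbfgadbfeffefaabage')
  11 → (6, 'cdbfgadbfeffefaabage')
  12 → (1, 'cfbbbcdbfgadbfeffefaabage')
  13 → (12, 'dbfeffefaabage')
  14 → (7, 'dbfgadbfeffefaabage')
  15 → (25, 'e')
  16 → (18, 'efaabage')
  17 → (15, 'effefaabage')
  18 → (19, 'faabage')
  19 → (2, 'fbbbcdbfgadbfeffefaabage')
  20 → (17, 'fefaabage')
  21 → (14, 'feffefaabage')
  22 → (16, 'ffefaabage')
  23 → (9, 'fgadbfeffefaabage')
  24 → (10, 'gadbfeffefaabage')
  25 → (24, 'ge')

SA = [20, 21, 11, 23, 22, 3, 4, 5, 13, 8, 0, 6, 1, 12, 7, 25, 18, 15, 19, 2, 17, 14, 16, 9, 10, 24]
rank  pair      lcp
   1  s[20:],s[21:]  1  'a'
   2  s[21:],s[11:]  1  'a'
   3  s[11:],s[23:]  1  'a'
   4  s[23:],s[22:]  0  ''
   5  s[22:],s[3:]  1  'b'
   6  s[3:],s[4:]  2  'bb'
   7  s[4:],s[5:]  1  'b'
   8  s[5:],s[13:]  1  'b'
   9  s[13:],s[8:]  2  'bf'
  10  s[8:],s[0:]  0  ''
  11  s[0:],s[6:]  1  'c'
  12  s[6:],s[1:]  1  'c'
  13  s[1:],s[12:]  0  ''
  14  s[12:],s[7:]  3  'dbf'
  15  s[7:],s[25:]  0  ''
  16  s[25:],s[18:]  1  'e'
  17  s[18:],s[15:]  2  'ef'
  18  s[15:],s[19:]  0  ''
  19  s[19:],s[2:]  1  'f'
  20  s[2:],s[17:]  1  'f'
  21  s[17:],s[14:]  3  'fef'
  22  s[14:],s[16:]  1  'f'
  23  s[16:],s[9:]  1  'f'
  24  s[9:],s[10:]  0  ''
  25  s[10:],s[24:]  1  'g'

n(n+1)/2 = 26·27/2 = 351
Σ LCP = 0 + 1 + 1 + 1 + 0 + 1 + 2 + 1 + 1 + 2 + 0 + 1 + 1 + 0 + 3 + 0 + 1 + 2 + 0 + 1 + 1 + 3 + 1 + 1 + 0 + 1 = 26
distinct = 351 − 26 = 325

325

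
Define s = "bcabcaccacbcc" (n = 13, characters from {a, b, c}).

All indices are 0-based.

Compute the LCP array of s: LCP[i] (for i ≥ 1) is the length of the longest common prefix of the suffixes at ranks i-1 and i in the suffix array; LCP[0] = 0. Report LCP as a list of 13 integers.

[0, 1, 2, 0, 3, 2, 0, 1, 2, 3, 1, 1, 2]

sorted suffixes:
  #0 SA[0]=2  'abcaccacbcc'
  #1 SA[1]=8  'acbcc'
  #2 SA[2]=5  'accacbcc'
  #3 SA[3]=0  'bcabcaccacbcc'
  #4 SA[4]=3  'bcaccacbcc'
  #5 SA[5]=10  'bcc'
  #6 SA[6]=12  'c'
  #7 SA[7]=1  'cabcaccacbcc'
  #8 SA[8]=7  'cacbcc'
  #9 SA[9]=4  'caccacbcc'
  #10 SA[10]=9  'cbcc'
  #11 SA[11]=11  'cc'
  #12 SA[12]=6  'ccacbcc'

SA = [2, 8, 5, 0, 3, 10, 12, 1, 7, 4, 9, 11, 6]
[i] adj suffixes → lcp
  [1] 2/8 → 1 ('a')
  [2] 8/5 → 2 ('ac')
  [3] 5/0 → 0 ('')
  [4] 0/3 → 3 ('bca')
  [5] 3/10 → 2 ('bc')
  [6] 10/12 → 0 ('')
  [7] 12/1 → 1 ('c')
  [8] 1/7 → 2 ('ca')
  [9] 7/4 → 3 ('cac')
  [10] 4/9 → 1 ('c')
  [11] 9/11 → 1 ('c')
  [12] 11/6 → 2 ('cc')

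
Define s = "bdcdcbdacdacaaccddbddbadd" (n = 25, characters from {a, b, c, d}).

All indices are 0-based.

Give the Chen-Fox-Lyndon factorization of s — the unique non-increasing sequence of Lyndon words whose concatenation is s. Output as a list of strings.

["bdcdc", "bd", "acd", "ac", "aaccddbddbadd"]

emit factor 1: 'bdcdc' (i=0, period=5)
emit factor 2: 'bd' (i=5, period=2)
emit factor 3: 'acd' (i=7, period=3)
emit factor 4: 'ac' (i=10, period=2)
emit factor 5: 'aaccddbddbadd' (i=12, period=13)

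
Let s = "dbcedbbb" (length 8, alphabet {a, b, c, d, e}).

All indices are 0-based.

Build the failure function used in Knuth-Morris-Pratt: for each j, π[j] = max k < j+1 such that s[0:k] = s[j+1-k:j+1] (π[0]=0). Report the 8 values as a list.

[0, 0, 0, 0, 1, 2, 0, 0]

π[0] = 0
j=1 s[j]='b': π[1]=0 (border '')
j=2 s[j]='c': π[2]=0 (border '')
j=3 s[j]='e': π[3]=0 (border '')
j=4 s[j]='d': π[4]=1 (border 'd')
j=5 s[j]='b': π[5]=2 (border 'db')
j=6 s[j]='b': k: 2→0; π[6]=0 (border '')
j=7 s[j]='b': π[7]=0 (border '')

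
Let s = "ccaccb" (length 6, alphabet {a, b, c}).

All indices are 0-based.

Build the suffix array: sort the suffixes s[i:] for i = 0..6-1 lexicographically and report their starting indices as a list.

rank→(start, suffix):
  0 → (2, 'accb')
  1 → (5, 'b')
  2 → (1, 'caccb')
  3 → (4, 'cb')
  4 → (0, 'ccaccb')
  5 → (3, 'ccb')

[2, 5, 1, 4, 0, 3]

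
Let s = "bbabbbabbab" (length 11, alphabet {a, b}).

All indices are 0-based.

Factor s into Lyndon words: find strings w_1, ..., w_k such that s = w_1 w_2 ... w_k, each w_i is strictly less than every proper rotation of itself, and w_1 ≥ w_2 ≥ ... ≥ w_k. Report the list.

["b", "b", "abbb", "abb", "ab"]

emit factor 1: 'b' (i=0, period=1)
emit factor 2: 'b' (i=1, period=1)
emit factor 3: 'abbb' (i=2, period=4)
emit factor 4: 'abb' (i=6, period=3)
emit factor 5: 'ab' (i=9, period=2)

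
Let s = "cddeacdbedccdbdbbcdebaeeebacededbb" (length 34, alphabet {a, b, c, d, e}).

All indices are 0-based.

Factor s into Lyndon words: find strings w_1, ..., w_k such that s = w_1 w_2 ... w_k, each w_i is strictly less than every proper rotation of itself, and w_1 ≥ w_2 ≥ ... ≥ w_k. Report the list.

emit factor 1: 'cdde' (i=0, period=4)
emit factor 2: 'acdbedccdbdbbcdebaeeebacededbb' (i=4, period=30)

["cdde", "acdbedccdbdbbcdebaeeebacededbb"]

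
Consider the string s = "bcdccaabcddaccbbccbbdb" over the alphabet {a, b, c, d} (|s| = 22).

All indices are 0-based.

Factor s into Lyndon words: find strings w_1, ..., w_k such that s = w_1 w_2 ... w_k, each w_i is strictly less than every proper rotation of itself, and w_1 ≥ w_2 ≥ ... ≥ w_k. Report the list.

emit factor 1: 'bcdcc' (i=0, period=5)
emit factor 2: 'aabcddaccbbccbbdb' (i=5, period=17)

["bcdcc", "aabcddaccbbccbbdb"]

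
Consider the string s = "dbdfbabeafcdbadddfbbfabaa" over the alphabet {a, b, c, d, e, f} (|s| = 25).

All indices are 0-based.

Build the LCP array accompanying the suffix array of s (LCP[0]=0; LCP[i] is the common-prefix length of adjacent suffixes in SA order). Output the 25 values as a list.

[0, 1, 1, 2, 1, 1, 0, 2, 2, 1, 1, 1, 1, 0, 0, 2, 1, 2, 1, 3, 0, 0, 1, 2, 1]

rank→(start, suffix):
  0 → (24, 'a')
  1 → (23, 'aa')
  2 → (21, 'abaa')
  3 → (5, 'abeafcdbadddfbbfabaa')
  4 → (13, 'adddfbbfabaa')
  5 → (8, 'afcdbadddfbbfabaa')
  6 → (22, 'baa')
  7 → (4, 'babeafcdbadddfbbfabaa')
  8 → (12, 'badddfbbfabaa')
  9 → (18, 'bbfabaa')
  10 → (1, 'bdfbabeafcdbadddfbbfabaa')
  11 → (6, 'beafcdbadddfbbfabaa')
  12 → (19, 'bfabaa')
  13 → (10, 'cdbadddfbbfabaa')
  14 → (11, 'dbadddfbbfabaa')
  15 → (0, 'dbdfbabeafcdbadddfbbfabaa')
  16 → (14, 'dddfbbfabaa')
  17 → (15, 'ddfbbfabaa')
  18 → (2, 'dfbabeafcdbadddfbbfabaa')
  19 → (16, 'dfbbfabaa')
  20 → (7, 'eafcdbadddfbbfabaa')
  21 → (20, 'fabaa')
  22 → (3, 'fbabeafcdbadddfbbfabaa')
  23 → (17, 'fbbfabaa')
  24 → (9, 'fcdbadddfbbfabaa')

SA = [24, 23, 21, 5, 13, 8, 22, 4, 12, 18, 1, 6, 19, 10, 11, 0, 14, 15, 2, 16, 7, 20, 3, 17, 9]
[i] adj suffixes → lcp
  [1] 24/23 → 1 ('a')
  [2] 23/21 → 1 ('a')
  [3] 21/5 → 2 ('ab')
  [4] 5/13 → 1 ('a')
  [5] 13/8 → 1 ('a')
  [6] 8/22 → 0 ('')
  [7] 22/4 → 2 ('ba')
  [8] 4/12 → 2 ('ba')
  [9] 12/18 → 1 ('b')
  [10] 18/1 → 1 ('b')
  [11] 1/6 → 1 ('b')
  [12] 6/19 → 1 ('b')
  [13] 19/10 → 0 ('')
  [14] 10/11 → 0 ('')
  [15] 11/0 → 2 ('db')
  [16] 0/14 → 1 ('d')
  [17] 14/15 → 2 ('dd')
  [18] 15/2 → 1 ('d')
  [19] 2/16 → 3 ('dfb')
  [20] 16/7 → 0 ('')
  [21] 7/20 → 0 ('')
  [22] 20/3 → 1 ('f')
  [23] 3/17 → 2 ('fb')
  [24] 17/9 → 1 ('f')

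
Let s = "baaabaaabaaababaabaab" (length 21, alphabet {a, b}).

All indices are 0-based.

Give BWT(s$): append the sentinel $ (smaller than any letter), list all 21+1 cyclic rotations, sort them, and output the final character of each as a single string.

rank  rotation                last
    0  $baaabaaabaaababaabaab  b
    1  aaabaaabaaababaabaab$b  b
    2  aaabaaababaabaab$baaab  b
    3  aaababaabaab$baaabaaab  b
    4  aab$baaabaaabaaababaab  b
    5  aabaaabaaababaabaab$ba  a
    6  aabaaababaabaab$baaaba  a
    7  aabaab$baaabaaabaaabab  b
    8  aababaabaab$baaabaaaba  a
    9  ab$baaabaaabaaababaaba  a
   10  abaaabaaababaabaab$baa  a
   11  abaaababaabaab$baaabaa  a
   12  abaab$baaabaaabaaababa  a
   13  abaabaab$baaabaaabaaab  b
   14  ababaabaab$baaabaaabaa  a
   15  b$baaabaaabaaababaabaa  a
   16  baaabaaabaaababaabaab$  $
   17  baaabaaababaabaab$baaa  a
   18  baaababaabaab$baaabaaa  a
   19  baab$baaabaaabaaababaa  a
   20  baabaab$baaabaaabaaaba  a
   21  babaabaab$baaabaaabaaa  a

bbbbbaabaaaaabaa$aaaaa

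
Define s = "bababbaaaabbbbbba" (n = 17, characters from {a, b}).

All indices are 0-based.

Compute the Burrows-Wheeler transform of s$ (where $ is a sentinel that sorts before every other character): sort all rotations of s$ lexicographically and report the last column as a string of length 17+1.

rank  rotation            last
    0  $bababbaaaabbbbbba  a
    1  a$bababbaaaabbbbbb  b
    2  aaaabbbbbba$bababb  b
    3  aaabbbbbba$bababba  a
    4  aabbbbbba$bababbaa  a
    5  ababbaaaabbbbbba$b  b
    6  abbaaaabbbbbba$bab  b
    7  abbbbbba$bababbaaa  a
    8  ba$bababbaaaabbbbb  b
    9  baaaabbbbbba$babab  b
   10  bababbaaaabbbbbba$  $
   11  babbaaaabbbbbba$ba  a
   12  bba$bababbaaaabbbb  b
   13  bbaaaabbbbbba$baba  a
   14  bbba$bababbaaaabbb  b
   15  bbbba$bababbaaaabb  b
   16  bbbbba$bababbaaaab  b
   17  bbbbbba$bababbaaaa  a

abbaabbabb$ababbba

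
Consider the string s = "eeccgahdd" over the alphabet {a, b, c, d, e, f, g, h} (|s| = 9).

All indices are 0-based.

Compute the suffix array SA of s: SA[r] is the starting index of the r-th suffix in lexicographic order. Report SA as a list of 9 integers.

sorted suffixes:
  #0 SA[0]=5  'ahdd'
  #1 SA[1]=2  'ccgahdd'
  #2 SA[2]=3  'cgahdd'
  #3 SA[3]=8  'd'
  #4 SA[4]=7  'dd'
  #5 SA[5]=1  'eccgahdd'
  #6 SA[6]=0  'eeccgahdd'
  #7 SA[7]=4  'gahdd'
  #8 SA[8]=6  'hdd'

[5, 2, 3, 8, 7, 1, 0, 4, 6]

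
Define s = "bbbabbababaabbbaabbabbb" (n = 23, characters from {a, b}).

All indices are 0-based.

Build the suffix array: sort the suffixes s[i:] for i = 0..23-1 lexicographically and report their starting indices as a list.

[15, 10, 8, 6, 3, 16, 19, 11, 22, 14, 9, 7, 5, 2, 18, 21, 13, 4, 1, 17, 20, 12, 0]

sorted suffixes:
  #0 SA[0]=15  'aabbabbb'
  #1 SA[1]=10  'aabbbaabbabbb'
  #2 SA[2]=8  'abaabbbaabbabbb'
  #3 SA[3]=6  'ababaabbbaabbabbb'
  #4 SA[4]=3  'abbababaabbbaabbabbb'
  #5 SA[5]=16  'abbabbb'
  #6 SA[6]=19  'abbb'
  #7 SA[7]=11  'abbbaabbabbb'
  #8 SA[8]=22  'b'
  #9 SA[9]=14  'baabbabbb'
  #10 SA[10]=9  'baabbbaabbabbb'
  #11 SA[11]=7  'babaabbbaabbabbb'
  #12 SA[12]=5  'bababaabbbaabbabbb'
  #13 SA[13]=2  'babbababaabbbaabbabbb'
  #14 SA[14]=18  'babbb'
  #15 SA[15]=21  'bb'
  #16 SA[16]=13  'bbaabbabbb'
  #17 SA[17]=4  'bbababaabbbaabbabbb'
  #18 SA[18]=1  'bbabbababaabbbaabbabbb'
  #19 SA[19]=17  'bbabbb'
  #20 SA[20]=20  'bbb'
  #21 SA[21]=12  'bbbaabbabbb'
  #22 SA[22]=0  'bbbabbababaabbbaabbabbb'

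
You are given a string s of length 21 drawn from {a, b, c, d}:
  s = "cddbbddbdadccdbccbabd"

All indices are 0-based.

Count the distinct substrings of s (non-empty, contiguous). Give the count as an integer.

206

rank | idx | suffix
   0 |  18 | abd
   1 |   9 | adccdbccbabd
   2 |  17 | babd
   3 |   3 | bbddbdadccdbccbabd
   4 |  14 | bccbabd
   5 |  19 | bd
   6 |   7 | bdadccdbccbabd
   7 |   4 | bddbdadccdbccbabd
   8 |  16 | cbabd
   9 |  15 | ccbabd
  10 |  11 | ccdbccbabd
  11 |  12 | cdbccbabd
  12 |   0 | cddbbddbdadccdbccbabd
  13 |  20 | d
  14 |   8 | dadccdbccbabd
  15 |   2 | dbbddbdadccdbccbabd
  16 |  13 | dbccbabd
  17 |   6 | dbdadccdbccbabd
  18 |  10 | dccdbccbabd
  19 |   1 | ddbbddbdadccdbccbabd
  20 |   5 | ddbdadccdbccbabd

SA = [18, 9, 17, 3, 14, 19, 7, 4, 16, 15, 11, 12, 0, 20, 8, 2, 13, 6, 10, 1, 5]
[i] adj suffixes → lcp
  [1] 18/9 → 1 ('a')
  [2] 9/17 → 0 ('')
  [3] 17/3 → 1 ('b')
  [4] 3/14 → 1 ('b')
  [5] 14/19 → 1 ('b')
  [6] 19/7 → 2 ('bd')
  [7] 7/4 → 2 ('bd')
  [8] 4/16 → 0 ('')
  [9] 16/15 → 1 ('c')
  [10] 15/11 → 2 ('cc')
  [11] 11/12 → 1 ('c')
  [12] 12/0 → 2 ('cd')
  [13] 0/20 → 0 ('')
  [14] 20/8 → 1 ('d')
  [15] 8/2 → 1 ('d')
  [16] 2/13 → 2 ('db')
  [17] 13/6 → 2 ('db')
  [18] 6/10 → 1 ('d')
  [19] 10/1 → 1 ('d')
  [20] 1/5 → 3 ('ddb')

n(n+1)/2 = 21·22/2 = 231
Σ LCP = 0 + 1 + 0 + 1 + 1 + 1 + 2 + 2 + 0 + 1 + 2 + 1 + 2 + 0 + 1 + 1 + 2 + 2 + 1 + 1 + 3 = 25
distinct = 231 − 25 = 206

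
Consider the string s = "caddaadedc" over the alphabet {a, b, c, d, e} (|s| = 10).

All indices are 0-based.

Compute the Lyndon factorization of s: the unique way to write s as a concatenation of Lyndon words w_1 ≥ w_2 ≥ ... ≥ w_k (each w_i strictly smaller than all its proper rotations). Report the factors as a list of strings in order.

["c", "add", "aadedc"]

emit factor 1: 'c' (i=0, period=1)
emit factor 2: 'add' (i=1, period=3)
emit factor 3: 'aadedc' (i=4, period=6)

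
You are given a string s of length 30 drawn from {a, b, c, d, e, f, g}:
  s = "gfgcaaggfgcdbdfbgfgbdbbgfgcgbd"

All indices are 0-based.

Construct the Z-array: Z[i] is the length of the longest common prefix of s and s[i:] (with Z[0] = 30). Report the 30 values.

Z[0]=30
i=1: outside box; Z[1]=0
i=2: outside box; Z[2]=1 scan→box=[2,3)
i=3: outside box; Z[3]=0
i=4: outside box; Z[4]=0
i=5: outside box; Z[5]=0
i=6: outside box; Z[6]=1 scan→box=[6,7)
i=7: outside box; Z[7]=4 scan→box=[7,11)
i=8: min(r-i=3, Z[1]=0)=0; Z[8]=0
i=9: min(r-i=2, Z[2]=1)=1; Z[9]=1
i=10: min(r-i=1, Z[3]=0)=0; Z[10]=0
i=11: outside box; Z[11]=0
i=12: outside box; Z[12]=0
i=13: outside box; Z[13]=0
i=14: outside box; Z[14]=0
i=15: outside box; Z[15]=0
i=16: outside box; Z[16]=3 scan→box=[16,19)
i=17: min(r-i=2, Z[1]=0)=0; Z[17]=0
i=18: min(r-i=1, Z[2]=1)=1; Z[18]=1
i=19: outside box; Z[19]=0
i=20: outside box; Z[20]=0
i=21: outside box; Z[21]=0
i=22: outside box; Z[22]=0
i=23: outside box; Z[23]=4 scan→box=[23,27)
i=24: min(r-i=3, Z[1]=0)=0; Z[24]=0
i=25: min(r-i=2, Z[2]=1)=1; Z[25]=1
i=26: min(r-i=1, Z[3]=0)=0; Z[26]=0
i=27: outside box; Z[27]=1 scan→box=[27,28)
i=28: outside box; Z[28]=0
i=29: outside box; Z[29]=0

[30, 0, 1, 0, 0, 0, 1, 4, 0, 1, 0, 0, 0, 0, 0, 0, 3, 0, 1, 0, 0, 0, 0, 4, 0, 1, 0, 1, 0, 0]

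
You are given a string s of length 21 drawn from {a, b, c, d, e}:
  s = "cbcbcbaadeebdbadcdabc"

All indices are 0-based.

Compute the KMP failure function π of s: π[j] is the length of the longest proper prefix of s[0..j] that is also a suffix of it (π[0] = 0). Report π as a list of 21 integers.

π[0] = 0
j=1 s[j]='b': π[1]=0 (border '')
j=2 s[j]='c': π[2]=1 (border 'c')
j=3 s[j]='b': π[3]=2 (border 'cb')
j=4 s[j]='c': π[4]=3 (border 'cbc')
j=5 s[j]='b': π[5]=4 (border 'cbcb')
j=6 s[j]='a': k: 4→2→0; π[6]=0 (border '')
j=7 s[j]='a': π[7]=0 (border '')
j=8 s[j]='d': π[8]=0 (border '')
j=9 s[j]='e': π[9]=0 (border '')
j=10 s[j]='e': π[10]=0 (border '')
j=11 s[j]='b': π[11]=0 (border '')
j=12 s[j]='d': π[12]=0 (border '')
j=13 s[j]='b': π[13]=0 (border '')
j=14 s[j]='a': π[14]=0 (border '')
j=15 s[j]='d': π[15]=0 (border '')
j=16 s[j]='c': π[16]=1 (border 'c')
j=17 s[j]='d': k: 1→0; π[17]=0 (border '')
j=18 s[j]='a': π[18]=0 (border '')
j=19 s[j]='b': π[19]=0 (border '')
j=20 s[j]='c': π[20]=1 (border 'c')

[0, 0, 1, 2, 3, 4, 0, 0, 0, 0, 0, 0, 0, 0, 0, 0, 1, 0, 0, 0, 1]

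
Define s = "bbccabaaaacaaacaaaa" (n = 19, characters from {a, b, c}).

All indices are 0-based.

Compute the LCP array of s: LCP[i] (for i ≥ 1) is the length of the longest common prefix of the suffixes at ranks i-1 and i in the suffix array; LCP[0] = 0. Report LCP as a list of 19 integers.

[0, 1, 2, 3, 4, 3, 7, 2, 6, 1, 1, 5, 0, 1, 1, 0, 4, 2, 1]

rank→(start, suffix):
  0 → (18, 'a')
  1 → (17, 'aa')
  2 → (16, 'aaa')
  3 → (15, 'aaaa')
  4 → (6, 'aaaacaaacaaaa')
  5 → (11, 'aaacaaaa')
  6 → (7, 'aaacaaacaaaa')
  7 → (12, 'aacaaaa')
  8 → (8, 'aacaaacaaaa')
  9 → (4, 'abaaaacaaacaaaa')
  10 → (13, 'acaaaa')
  11 → (9, 'acaaacaaaa')
  12 → (5, 'baaaacaaacaaaa')
  13 → (0, 'bbccabaaaacaaacaaaa')
  14 → (1, 'bccabaaaacaaacaaaa')
  15 → (14, 'caaaa')
  16 → (10, 'caaacaaaa')
  17 → (3, 'cabaaaacaaacaaaa')
  18 → (2, 'ccabaaaacaaacaaaa')

SA = [18, 17, 16, 15, 6, 11, 7, 12, 8, 4, 13, 9, 5, 0, 1, 14, 10, 3, 2]
rank  pair      lcp
   1  s[18:],s[17:]  1  'a'
   2  s[17:],s[16:]  2  'aa'
   3  s[16:],s[15:]  3  'aaa'
   4  s[15:],s[6:]  4  'aaaa'
   5  s[6:],s[11:]  3  'aaa'
   6  s[11:],s[7:]  7  'aaacaaa'
   7  s[7:],s[12:]  2  'aa'
   8  s[12:],s[8:]  6  'aacaaa'
   9  s[8:],s[4:]  1  'a'
  10  s[4:],s[13:]  1  'a'
  11  s[13:],s[9:]  5  'acaaa'
  12  s[9:],s[5:]  0  ''
  13  s[5:],s[0:]  1  'b'
  14  s[0:],s[1:]  1  'b'
  15  s[1:],s[14:]  0  ''
  16  s[14:],s[10:]  4  'caaa'
  17  s[10:],s[3:]  2  'ca'
  18  s[3:],s[2:]  1  'c'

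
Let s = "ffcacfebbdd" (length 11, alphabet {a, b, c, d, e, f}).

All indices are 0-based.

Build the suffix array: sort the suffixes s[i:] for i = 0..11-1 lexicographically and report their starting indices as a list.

rank→(start, suffix):
  0 → (3, 'acfebbdd')
  1 → (7, 'bbdd')
  2 → (8, 'bdd')
  3 → (2, 'cacfebbdd')
  4 → (4, 'cfebbdd')
  5 → (10, 'd')
  6 → (9, 'dd')
  7 → (6, 'ebbdd')
  8 → (1, 'fcacfebbdd')
  9 → (5, 'febbdd')
  10 → (0, 'ffcacfebbdd')

[3, 7, 8, 2, 4, 10, 9, 6, 1, 5, 0]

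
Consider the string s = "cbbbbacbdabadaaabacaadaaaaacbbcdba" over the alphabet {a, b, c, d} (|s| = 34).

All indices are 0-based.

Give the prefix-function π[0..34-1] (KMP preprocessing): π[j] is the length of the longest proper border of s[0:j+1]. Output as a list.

π[0] = 0
j=1 s[j]='b': π[1]=0 (border '')
j=2 s[j]='b': π[2]=0 (border '')
j=3 s[j]='b': π[3]=0 (border '')
j=4 s[j]='b': π[4]=0 (border '')
j=5 s[j]='a': π[5]=0 (border '')
j=6 s[j]='c': π[6]=1 (border 'c')
j=7 s[j]='b': π[7]=2 (border 'cb')
j=8 s[j]='d': k: 2→0; π[8]=0 (border '')
j=9 s[j]='a': π[9]=0 (border '')
j=10 s[j]='b': π[10]=0 (border '')
j=11 s[j]='a': π[11]=0 (border '')
j=12 s[j]='d': π[12]=0 (border '')
j=13 s[j]='a': π[13]=0 (border '')
j=14 s[j]='a': π[14]=0 (border '')
j=15 s[j]='a': π[15]=0 (border '')
j=16 s[j]='b': π[16]=0 (border '')
j=17 s[j]='a': π[17]=0 (border '')
j=18 s[j]='c': π[18]=1 (border 'c')
j=19 s[j]='a': k: 1→0; π[19]=0 (border '')
j=20 s[j]='a': π[20]=0 (border '')
j=21 s[j]='d': π[21]=0 (border '')
j=22 s[j]='a': π[22]=0 (border '')
j=23 s[j]='a': π[23]=0 (border '')
j=24 s[j]='a': π[24]=0 (border '')
j=25 s[j]='a': π[25]=0 (border '')
j=26 s[j]='a': π[26]=0 (border '')
j=27 s[j]='c': π[27]=1 (border 'c')
j=28 s[j]='b': π[28]=2 (border 'cb')
j=29 s[j]='b': π[29]=3 (border 'cbb')
j=30 s[j]='c': k: 3→0; π[30]=1 (border 'c')
j=31 s[j]='d': k: 1→0; π[31]=0 (border '')
j=32 s[j]='b': π[32]=0 (border '')
j=33 s[j]='a': π[33]=0 (border '')

[0, 0, 0, 0, 0, 0, 1, 2, 0, 0, 0, 0, 0, 0, 0, 0, 0, 0, 1, 0, 0, 0, 0, 0, 0, 0, 0, 1, 2, 3, 1, 0, 0, 0]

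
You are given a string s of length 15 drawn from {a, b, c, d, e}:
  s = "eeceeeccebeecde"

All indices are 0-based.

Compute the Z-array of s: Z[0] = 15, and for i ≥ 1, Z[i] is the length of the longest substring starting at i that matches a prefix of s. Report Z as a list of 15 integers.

[15, 1, 0, 2, 3, 1, 0, 0, 1, 0, 3, 1, 0, 0, 1]

Z[0]=15
i=1: fresh scan; Z[1]=1 extend→box=[1,2)
i=2: fresh scan; Z[2]=0
i=3: fresh scan; Z[3]=2 extend→box=[3,5)
i=4: min(r-i=1, Z[1]=1)=1; Z[4]=3 extend→box=[4,7)
i=5: min(r-i=2, Z[1]=1)=1; Z[5]=1
i=6: min(r-i=1, Z[2]=0)=0; Z[6]=0
i=7: fresh scan; Z[7]=0
i=8: fresh scan; Z[8]=1 extend→box=[8,9)
i=9: fresh scan; Z[9]=0
i=10: fresh scan; Z[10]=3 extend→box=[10,13)
i=11: min(r-i=2, Z[1]=1)=1; Z[11]=1
i=12: min(r-i=1, Z[2]=0)=0; Z[12]=0
i=13: fresh scan; Z[13]=0
i=14: fresh scan; Z[14]=1 extend→box=[14,15)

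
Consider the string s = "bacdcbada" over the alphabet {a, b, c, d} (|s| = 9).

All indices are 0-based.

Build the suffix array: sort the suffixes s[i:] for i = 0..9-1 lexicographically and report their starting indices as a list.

[8, 1, 6, 0, 5, 4, 2, 7, 3]

sorted suffixes:
  #0 SA[0]=8  'a'
  #1 SA[1]=1  'acdcbada'
  #2 SA[2]=6  'ada'
  #3 SA[3]=0  'bacdcbada'
  #4 SA[4]=5  'bada'
  #5 SA[5]=4  'cbada'
  #6 SA[6]=2  'cdcbada'
  #7 SA[7]=7  'da'
  #8 SA[8]=3  'dcbada'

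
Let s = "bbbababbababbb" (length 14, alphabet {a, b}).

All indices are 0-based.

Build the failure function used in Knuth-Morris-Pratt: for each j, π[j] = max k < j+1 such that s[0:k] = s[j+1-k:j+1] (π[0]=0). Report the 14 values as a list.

[0, 1, 2, 0, 1, 0, 1, 2, 0, 1, 0, 1, 2, 3]

π[0] = 0
j=1 s[j]='b': π[1]=1 (border 'b')
j=2 s[j]='b': π[2]=2 (border 'bb')
j=3 s[j]='a': k: 2→1→0; π[3]=0 (border '')
j=4 s[j]='b': π[4]=1 (border 'b')
j=5 s[j]='a': k: 1→0; π[5]=0 (border '')
j=6 s[j]='b': π[6]=1 (border 'b')
j=7 s[j]='b': π[7]=2 (border 'bb')
j=8 s[j]='a': k: 2→1→0; π[8]=0 (border '')
j=9 s[j]='b': π[9]=1 (border 'b')
j=10 s[j]='a': k: 1→0; π[10]=0 (border '')
j=11 s[j]='b': π[11]=1 (border 'b')
j=12 s[j]='b': π[12]=2 (border 'bb')
j=13 s[j]='b': π[13]=3 (border 'bbb')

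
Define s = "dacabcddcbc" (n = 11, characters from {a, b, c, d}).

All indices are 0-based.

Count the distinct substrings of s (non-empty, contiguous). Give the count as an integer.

rank | idx | suffix
   0 |   3 | abcddcbc
   1 |   1 | acabcddcbc
   2 |   9 | bc
   3 |   4 | bcddcbc
   4 |  10 | c
   5 |   2 | cabcddcbc
   6 |   8 | cbc
   7 |   5 | cddcbc
   8 |   0 | dacabcddcbc
   9 |   7 | dcbc
  10 |   6 | ddcbc

SA = [3, 1, 9, 4, 10, 2, 8, 5, 0, 7, 6]
[i] adj suffixes → lcp
  [1] 3/1 → 1 ('a')
  [2] 1/9 → 0 ('')
  [3] 9/4 → 2 ('bc')
  [4] 4/10 → 0 ('')
  [5] 10/2 → 1 ('c')
  [6] 2/8 → 1 ('c')
  [7] 8/5 → 1 ('c')
  [8] 5/0 → 0 ('')
  [9] 0/7 → 1 ('d')
  [10] 7/6 → 1 ('d')

n(n+1)/2 = 11·12/2 = 66
Σ LCP = 0 + 1 + 0 + 2 + 0 + 1 + 1 + 1 + 0 + 1 + 1 = 8
distinct = 66 − 8 = 58

58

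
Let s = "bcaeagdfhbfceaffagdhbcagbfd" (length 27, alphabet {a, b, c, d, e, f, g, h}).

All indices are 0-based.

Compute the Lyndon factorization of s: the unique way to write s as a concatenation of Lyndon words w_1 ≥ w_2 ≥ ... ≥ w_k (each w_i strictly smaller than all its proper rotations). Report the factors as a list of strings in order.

emit factor 1: 'bc' (i=0, period=2)
emit factor 2: 'aeagdfhbfceaffagdhbcagbfd' (i=2, period=25)

["bc", "aeagdfhbfceaffagdhbcagbfd"]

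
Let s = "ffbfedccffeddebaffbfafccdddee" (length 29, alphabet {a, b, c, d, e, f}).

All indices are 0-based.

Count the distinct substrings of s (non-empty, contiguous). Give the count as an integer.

sorted suffixes:
  #0 SA[0]=20  'afccdddee'
  #1 SA[1]=15  'affbfafccdddee'
  #2 SA[2]=14  'baffbfafccdddee'
  #3 SA[3]=18  'bfafccdddee'
  #4 SA[4]=2  'bfedccffeddebaffbfafccdddee'
  #5 SA[5]=22  'ccdddee'
  #6 SA[6]=6  'ccffeddebaffbfafccdddee'
  #7 SA[7]=23  'cdddee'
  #8 SA[8]=7  'cffeddebaffbfafccdddee'
  #9 SA[9]=5  'dccffeddebaffbfafccdddee'
  #10 SA[10]=24  'dddee'
  #11 SA[11]=11  'ddebaffbfafccdddee'
  #12 SA[12]=25  'ddee'
  #13 SA[13]=12  'debaffbfafccdddee'
  #14 SA[14]=26  'dee'
  #15 SA[15]=28  'e'
  #16 SA[16]=13  'ebaffbfafccdddee'
  #17 SA[17]=4  'edccffeddebaffbfafccdddee'
  #18 SA[18]=10  'eddebaffbfafccdddee'
  #19 SA[19]=27  'ee'
  #20 SA[20]=19  'fafccdddee'
  #21 SA[21]=17  'fbfafccdddee'
  #22 SA[22]=1  'fbfedccffeddebaffbfafccdddee'
  #23 SA[23]=21  'fccdddee'
  #24 SA[24]=3  'fedccffeddebaffbfafccdddee'
  #25 SA[25]=9  'feddebaffbfafccdddee'
  #26 SA[26]=16  'ffbfafccdddee'
  #27 SA[27]=0  'ffbfedccffeddebaffbfafccdddee'
  #28 SA[28]=8  'ffeddebaffbfafccdddee'

SA = [20, 15, 14, 18, 2, 22, 6, 23, 7, 5, 24, 11, 25, 12, 26, 28, 13, 4, 10, 27, 19, 17, 1, 21, 3, 9, 16, 0, 8]
[i] adj suffixes → lcp
  [1] 20/15 → 2 ('af')
  [2] 15/14 → 0 ('')
  [3] 14/18 → 1 ('b')
  [4] 18/2 → 2 ('bf')
  [5] 2/22 → 0 ('')
  [6] 22/6 → 2 ('cc')
  [7] 6/23 → 1 ('c')
  [8] 23/7 → 1 ('c')
  [9] 7/5 → 0 ('')
  [10] 5/24 → 1 ('d')
  [11] 24/11 → 2 ('dd')
  [12] 11/25 → 3 ('dde')
  [13] 25/12 → 1 ('d')
  [14] 12/26 → 2 ('de')
  [15] 26/28 → 0 ('')
  [16] 28/13 → 1 ('e')
  [17] 13/4 → 1 ('e')
  [18] 4/10 → 2 ('ed')
  [19] 10/27 → 1 ('e')
  [20] 27/19 → 0 ('')
  [21] 19/17 → 1 ('f')
  [22] 17/1 → 3 ('fbf')
  [23] 1/21 → 1 ('f')
  [24] 21/3 → 1 ('f')
  [25] 3/9 → 3 ('fed')
  [26] 9/16 → 1 ('f')
  [27] 16/0 → 4 ('ffbf')
  [28] 0/8 → 2 ('ff')

n(n+1)/2 = 29·30/2 = 435
Σ LCP = 0 + 2 + 0 + 1 + 2 + 0 + 2 + 1 + 1 + 0 + 1 + 2 + 3 + 1 + 2 + 0 + 1 + 1 + 2 + 1 + 0 + 1 + 3 + 1 + 1 + 3 + 1 + 4 + 2 = 39
distinct = 435 − 39 = 396

396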